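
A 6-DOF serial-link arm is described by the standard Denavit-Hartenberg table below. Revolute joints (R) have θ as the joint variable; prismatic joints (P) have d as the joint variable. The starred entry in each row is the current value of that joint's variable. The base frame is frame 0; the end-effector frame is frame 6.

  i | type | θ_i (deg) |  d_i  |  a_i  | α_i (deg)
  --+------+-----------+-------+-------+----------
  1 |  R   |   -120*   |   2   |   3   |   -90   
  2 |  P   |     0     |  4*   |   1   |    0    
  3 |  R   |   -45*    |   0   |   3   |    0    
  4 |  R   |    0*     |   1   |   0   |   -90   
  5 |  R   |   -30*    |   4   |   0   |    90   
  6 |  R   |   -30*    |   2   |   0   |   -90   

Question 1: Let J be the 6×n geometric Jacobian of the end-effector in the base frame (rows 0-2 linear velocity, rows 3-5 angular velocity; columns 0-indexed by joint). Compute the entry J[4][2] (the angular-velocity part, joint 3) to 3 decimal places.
axis z_2 = (0.8660,-0.5000,0.0000); lever o_n−o_2 = (0.2447,-5.0403,-1.4142)
cross product → J_v[:, 2] = (0.7071,1.2247,-4.2426)
J_ω[:, 2] = z_2
entry J[4][2] = -0.5000

-0.500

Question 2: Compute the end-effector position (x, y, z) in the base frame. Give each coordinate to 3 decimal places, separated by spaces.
after link 1: o_1 = (-1.5000, -2.5981, 2.0000)
after link 2: o_2 = (1.4641, -5.4641, 2.0000)
after link 3: o_3 = (0.4034, -7.3012, 4.1213)
after link 4: o_4 = (1.2695, -7.8012, 4.1213)
after link 5: o_5 = (-0.1447, -10.2507, 1.2929)
after link 6: o_6 = (1.7088, -10.5044, 0.5858)

1.709 -10.504 0.586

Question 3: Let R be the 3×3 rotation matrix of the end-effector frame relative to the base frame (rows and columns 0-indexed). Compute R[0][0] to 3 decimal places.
0.287

End-effector x-axis (col 0 of R) = (0.2866,-0.3696,0.8839)
R[0][0] = 0.2866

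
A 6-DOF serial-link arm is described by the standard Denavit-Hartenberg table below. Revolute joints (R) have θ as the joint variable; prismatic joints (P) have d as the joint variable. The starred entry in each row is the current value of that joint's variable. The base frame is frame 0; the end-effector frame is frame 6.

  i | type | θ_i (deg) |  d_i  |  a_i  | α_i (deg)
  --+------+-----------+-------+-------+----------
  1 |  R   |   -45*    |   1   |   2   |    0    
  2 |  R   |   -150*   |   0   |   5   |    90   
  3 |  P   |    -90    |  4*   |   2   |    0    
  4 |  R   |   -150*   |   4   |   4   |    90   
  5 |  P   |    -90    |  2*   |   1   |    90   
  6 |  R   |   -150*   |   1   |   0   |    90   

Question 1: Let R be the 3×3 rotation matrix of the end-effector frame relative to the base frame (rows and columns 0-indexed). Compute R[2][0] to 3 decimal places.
End-effector x-axis (col 0 of R) = (0.6424,0.7244,-0.2500)
R[2][0] = -0.2500

-0.250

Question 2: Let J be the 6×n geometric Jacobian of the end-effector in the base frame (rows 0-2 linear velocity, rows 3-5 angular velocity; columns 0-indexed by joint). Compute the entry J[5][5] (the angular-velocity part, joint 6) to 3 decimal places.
axis z_5 = (-0.4830,0.1294,-0.8660); lever o_n−o_5 = (-0.4830,0.1294,-0.8660)
cross product → J_v[:, 5] = (-0.0000,-0.0000,0.0000)
J_ω[:, 5] = z_5
entry J[5][5] = -0.8660

-0.866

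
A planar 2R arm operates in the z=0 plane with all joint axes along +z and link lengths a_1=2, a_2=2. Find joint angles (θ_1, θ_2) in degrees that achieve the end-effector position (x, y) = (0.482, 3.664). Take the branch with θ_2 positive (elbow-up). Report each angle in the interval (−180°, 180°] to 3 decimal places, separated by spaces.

60.008 44.996

cos θ_2 = (13.6572−2²−2²)/(2·2·2) = 0.7072; θ_2 = 44.9963° (elbow-up)
β = atan2(3.6640,0.4820) = 82.5058°; ψ = atan2(1.4141,3.4143) = 22.4981°
θ_1 = β − ψ = 60.0076°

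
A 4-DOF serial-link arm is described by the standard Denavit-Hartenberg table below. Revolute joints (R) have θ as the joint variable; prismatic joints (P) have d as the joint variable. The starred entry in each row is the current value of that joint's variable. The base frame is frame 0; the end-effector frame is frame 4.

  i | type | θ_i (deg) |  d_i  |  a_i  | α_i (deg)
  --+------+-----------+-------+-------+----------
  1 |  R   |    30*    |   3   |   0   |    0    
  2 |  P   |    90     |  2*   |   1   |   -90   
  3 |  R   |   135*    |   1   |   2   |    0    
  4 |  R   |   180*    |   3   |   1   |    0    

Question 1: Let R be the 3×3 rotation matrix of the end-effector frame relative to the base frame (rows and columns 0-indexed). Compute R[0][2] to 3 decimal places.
End-effector z-axis (col 2 of R) = (-0.8660,-0.5000,0.0000)
R[0][2] = -0.8660

-0.866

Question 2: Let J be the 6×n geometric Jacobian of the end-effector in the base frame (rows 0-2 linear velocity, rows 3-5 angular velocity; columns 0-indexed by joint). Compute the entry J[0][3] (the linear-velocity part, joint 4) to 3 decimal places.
axis z_3 = (-0.8660,-0.5000,0.0000); lever o_n−o_3 = (-2.9516,-0.8876,0.7071)
cross product → J_v[:, 3] = (-0.3536,0.6124,-0.7071)
J_ω[:, 3] = z_3
entry J[0][3] = -0.3536

-0.354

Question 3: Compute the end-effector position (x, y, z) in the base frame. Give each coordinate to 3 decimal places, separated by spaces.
-3.611 -1.746 4.293

after link 1: o_1 = (0.0000, 0.0000, 3.0000)
after link 2: o_2 = (-0.5000, 0.8660, 5.0000)
after link 3: o_3 = (-0.6589, -0.8587, 3.5858)
after link 4: o_4 = (-3.6105, -1.7463, 4.2929)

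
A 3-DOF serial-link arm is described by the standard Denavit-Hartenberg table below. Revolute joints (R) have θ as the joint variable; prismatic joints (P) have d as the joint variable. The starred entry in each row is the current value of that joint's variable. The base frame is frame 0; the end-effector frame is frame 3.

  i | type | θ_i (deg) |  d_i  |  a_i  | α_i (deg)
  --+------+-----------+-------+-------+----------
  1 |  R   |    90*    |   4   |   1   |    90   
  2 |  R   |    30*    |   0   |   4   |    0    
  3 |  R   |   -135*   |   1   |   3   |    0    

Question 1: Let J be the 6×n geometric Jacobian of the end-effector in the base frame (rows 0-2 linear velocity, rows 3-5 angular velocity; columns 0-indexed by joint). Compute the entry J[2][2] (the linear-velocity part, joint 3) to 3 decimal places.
axis z_2 = (1.0000,-0.0000,0.0000); lever o_n−o_2 = (1.0000,-0.7765,-2.8978)
cross product → J_v[:, 2] = (0.0000,2.8978,-0.7765)
J_ω[:, 2] = z_2
entry J[2][2] = -0.7765

-0.776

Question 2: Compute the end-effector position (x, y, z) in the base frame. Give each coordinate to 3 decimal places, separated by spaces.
after link 1: o_1 = (0.0000, 1.0000, 4.0000)
after link 2: o_2 = (0.0000, 4.4641, 6.0000)
after link 3: o_3 = (1.0000, 3.6876, 3.1022)

1.000 3.688 3.102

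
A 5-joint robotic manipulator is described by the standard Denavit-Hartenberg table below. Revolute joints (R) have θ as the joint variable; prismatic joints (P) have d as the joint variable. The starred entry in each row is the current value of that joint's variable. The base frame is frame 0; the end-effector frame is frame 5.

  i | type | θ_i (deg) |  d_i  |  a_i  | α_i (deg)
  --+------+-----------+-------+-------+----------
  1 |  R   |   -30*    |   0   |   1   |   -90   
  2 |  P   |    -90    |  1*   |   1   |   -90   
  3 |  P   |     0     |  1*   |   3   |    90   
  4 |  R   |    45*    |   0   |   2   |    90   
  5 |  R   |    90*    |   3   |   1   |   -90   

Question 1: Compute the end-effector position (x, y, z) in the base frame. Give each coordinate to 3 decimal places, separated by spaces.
2.120 1.086 7.536

after link 1: o_1 = (0.8660, -0.5000, 0.0000)
after link 2: o_2 = (1.3660, 0.3660, 1.0000)
after link 3: o_3 = (2.2321, -0.1340, 4.0000)
after link 4: o_4 = (3.4568, -0.8411, 5.4142)
after link 5: o_5 = (2.1197, 1.0856, 7.5355)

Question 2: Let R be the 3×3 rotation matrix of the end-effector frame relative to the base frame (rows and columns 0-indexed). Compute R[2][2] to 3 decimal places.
-0.707

End-effector z-axis (col 2 of R) = (-0.6124,0.3536,-0.7071)
R[2][2] = -0.7071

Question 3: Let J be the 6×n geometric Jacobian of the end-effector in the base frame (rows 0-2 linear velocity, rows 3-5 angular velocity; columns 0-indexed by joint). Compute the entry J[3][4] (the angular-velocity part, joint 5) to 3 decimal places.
-0.612

axis z_4 = (-0.6124,0.3536,0.7071); lever o_n−o_4 = (-1.3371,1.9267,2.1213)
cross product → J_v[:, 4] = (-0.6124,0.3536,-0.7071)
J_ω[:, 4] = z_4
entry J[3][4] = -0.6124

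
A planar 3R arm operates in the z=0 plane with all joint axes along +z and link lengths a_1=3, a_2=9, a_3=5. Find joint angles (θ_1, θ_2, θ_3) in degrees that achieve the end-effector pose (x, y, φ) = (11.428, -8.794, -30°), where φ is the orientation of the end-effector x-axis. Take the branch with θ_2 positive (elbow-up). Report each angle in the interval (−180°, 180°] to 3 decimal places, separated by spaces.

wrist centre = target − a_3·(cos φ, sin φ) = (7.0979, -6.2940)
cos θ_2 = (89.9942−3²−9²)/(2·3·9) = -0.0001; θ_2 = 90.0061° (elbow-up)
β = atan2(-6.2940,7.0979) = -41.5648°; ψ = atan2(9.0000,2.9990) = 71.5706°
θ_1 = β − ψ = -113.1354°
θ_3 = φ − θ_1 − θ_2 = -6.8707° (wrapped to (-180°,180°])

-113.135 90.006 -6.871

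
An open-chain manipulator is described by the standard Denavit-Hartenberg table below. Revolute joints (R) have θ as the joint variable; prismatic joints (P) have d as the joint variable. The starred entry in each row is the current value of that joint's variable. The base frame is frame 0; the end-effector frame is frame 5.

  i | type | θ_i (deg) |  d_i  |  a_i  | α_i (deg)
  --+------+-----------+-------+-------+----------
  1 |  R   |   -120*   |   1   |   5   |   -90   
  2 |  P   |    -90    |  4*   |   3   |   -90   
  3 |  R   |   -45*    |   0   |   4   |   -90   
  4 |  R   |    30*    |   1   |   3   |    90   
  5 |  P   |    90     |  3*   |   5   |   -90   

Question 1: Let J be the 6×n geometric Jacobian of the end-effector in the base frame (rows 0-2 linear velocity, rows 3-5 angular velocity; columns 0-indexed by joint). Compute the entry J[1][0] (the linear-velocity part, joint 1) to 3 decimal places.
1.700

axis z_0 = ẑ; lever o_n−o_0 = (1.6999,-8.0229,13.9688)
cross product → J_v[:, 0] = (8.0229,1.6999,-0.0000)
J_ω[:, 0] = z_0
entry J[1][0] = 1.6999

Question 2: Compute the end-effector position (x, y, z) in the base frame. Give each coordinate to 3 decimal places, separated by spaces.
1.700 -8.023 13.969

after link 1: o_1 = (-2.5000, -4.3301, 1.0000)
after link 2: o_2 = (0.9641, -6.3301, 4.0000)
after link 3: o_3 = (3.4136, -7.7443, 6.8284)
after link 4: o_4 = (5.1422, -7.0103, 9.3727)
after link 5: o_5 = (1.6999, -8.0229, 13.9688)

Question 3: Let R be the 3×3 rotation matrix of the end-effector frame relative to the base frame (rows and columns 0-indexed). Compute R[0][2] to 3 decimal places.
End-effector z-axis (col 2 of R) = (-0.7803,-0.1268,-0.6124)
R[0][2] = -0.7803

-0.780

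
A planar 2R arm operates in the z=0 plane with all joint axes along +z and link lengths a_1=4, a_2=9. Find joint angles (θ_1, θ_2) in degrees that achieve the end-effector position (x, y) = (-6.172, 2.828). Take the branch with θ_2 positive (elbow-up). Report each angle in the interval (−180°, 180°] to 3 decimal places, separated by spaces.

45.009 134.997

cos θ_2 = (46.0912−4²−9²)/(2·4·9) = -0.7071; θ_2 = 134.9968° (elbow-up)
β = atan2(2.8280,-6.1720) = 155.3828°; ψ = atan2(6.3643,-2.3636) = 110.3742°
θ_1 = β − ψ = 45.0087°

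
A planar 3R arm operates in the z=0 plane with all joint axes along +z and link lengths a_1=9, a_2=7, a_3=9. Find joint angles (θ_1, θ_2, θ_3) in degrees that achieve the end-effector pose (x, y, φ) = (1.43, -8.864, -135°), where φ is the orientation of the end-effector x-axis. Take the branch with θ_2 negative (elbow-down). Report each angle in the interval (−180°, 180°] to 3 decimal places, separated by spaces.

30.000 -120.002 -44.998

wrist centre = target − a_3·(cos φ, sin φ) = (7.7940, -2.5000)
cos θ_2 = (66.9960−9²−7²)/(2·9·7) = -0.5000; θ_2 = -120.0021° (elbow-down)
β = atan2(-2.5000,7.7940) = -17.7845°; ψ = atan2(-6.0621,5.4998) = -47.7842°
θ_1 = β − ψ = 29.9997°
θ_3 = φ − θ_1 − θ_2 = -44.9976° (wrapped to (-180°,180°])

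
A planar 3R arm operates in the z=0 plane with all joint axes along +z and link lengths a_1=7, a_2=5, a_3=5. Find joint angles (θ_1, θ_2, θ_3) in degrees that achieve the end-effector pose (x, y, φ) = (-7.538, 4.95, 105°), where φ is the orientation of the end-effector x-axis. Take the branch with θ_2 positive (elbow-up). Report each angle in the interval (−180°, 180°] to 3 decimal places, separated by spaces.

134.998 119.999 -149.997

wrist centre = target − a_3·(cos φ, sin φ) = (-6.2439, 0.1204)
cos θ_2 = (39.0008−7²−5²)/(2·7·5) = -0.5000; θ_2 = 119.9992° (elbow-up)
β = atan2(0.1204,-6.2439) = 178.8956°; ψ = atan2(4.3302,4.5001) = 43.8977°
θ_1 = β − ψ = 134.9978°
θ_3 = φ − θ_1 − θ_2 = -149.9971° (wrapped to (-180°,180°])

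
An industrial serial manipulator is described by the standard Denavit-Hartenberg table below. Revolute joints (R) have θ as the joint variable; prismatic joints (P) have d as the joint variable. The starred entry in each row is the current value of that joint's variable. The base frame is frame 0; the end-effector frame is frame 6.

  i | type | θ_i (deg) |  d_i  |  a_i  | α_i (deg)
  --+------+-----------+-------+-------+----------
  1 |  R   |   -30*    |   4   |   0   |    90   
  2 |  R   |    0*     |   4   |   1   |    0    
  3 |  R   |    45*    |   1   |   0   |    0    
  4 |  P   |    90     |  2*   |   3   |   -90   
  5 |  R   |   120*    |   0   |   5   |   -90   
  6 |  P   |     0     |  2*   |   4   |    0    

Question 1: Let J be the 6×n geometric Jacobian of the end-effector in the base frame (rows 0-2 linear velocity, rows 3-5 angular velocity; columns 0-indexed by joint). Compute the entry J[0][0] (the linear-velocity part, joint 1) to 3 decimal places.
axis z_0 = ẑ; lever o_n−o_0 = (2.7424,-1.8209,1.7146)
cross product → J_v[:, 0] = (1.8209,2.7424,-0.0000)
J_ω[:, 0] = z_0
entry J[0][0] = 1.8209

1.821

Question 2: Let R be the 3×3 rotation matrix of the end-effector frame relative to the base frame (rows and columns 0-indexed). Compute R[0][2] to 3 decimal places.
End-effector z-axis (col 2 of R) = (0.2803,-0.7392,-0.6124)
R[0][2] = 0.2803

0.280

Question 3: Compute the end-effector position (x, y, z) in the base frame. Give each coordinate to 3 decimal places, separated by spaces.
after link 1: o_1 = (0.0000, 0.0000, 4.0000)
after link 2: o_2 = (-1.1340, -3.9641, 4.0000)
after link 3: o_3 = (-1.6340, -4.8301, 4.0000)
after link 4: o_4 = (-4.4711, -5.5015, 6.1213)
after link 5: o_5 = (-0.7751, -2.6354, 4.3536)
after link 6: o_6 = (2.7424, -1.8209, 1.7146)

2.742 -1.821 1.715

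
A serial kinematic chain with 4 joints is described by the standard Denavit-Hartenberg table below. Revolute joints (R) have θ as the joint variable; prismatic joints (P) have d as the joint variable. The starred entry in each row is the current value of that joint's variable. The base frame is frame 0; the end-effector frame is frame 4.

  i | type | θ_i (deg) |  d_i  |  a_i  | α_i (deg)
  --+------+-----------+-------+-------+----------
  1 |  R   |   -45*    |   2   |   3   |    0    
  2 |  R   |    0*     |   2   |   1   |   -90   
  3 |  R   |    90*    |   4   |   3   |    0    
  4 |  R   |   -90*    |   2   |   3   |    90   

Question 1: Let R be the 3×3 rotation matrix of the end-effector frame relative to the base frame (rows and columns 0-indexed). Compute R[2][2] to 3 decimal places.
1.000

End-effector z-axis (col 2 of R) = (0.0000,0.0000,1.0000)
R[2][2] = 1.0000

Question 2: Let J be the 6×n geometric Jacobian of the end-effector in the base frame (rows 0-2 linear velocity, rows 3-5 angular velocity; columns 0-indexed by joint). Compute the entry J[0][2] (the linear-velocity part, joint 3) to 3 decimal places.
-2.121

axis z_2 = (0.7071,0.7071,0.0000); lever o_n−o_2 = (6.3640,2.1213,-3.0000)
cross product → J_v[:, 2] = (-2.1213,2.1213,-3.0000)
J_ω[:, 2] = z_2
entry J[0][2] = -2.1213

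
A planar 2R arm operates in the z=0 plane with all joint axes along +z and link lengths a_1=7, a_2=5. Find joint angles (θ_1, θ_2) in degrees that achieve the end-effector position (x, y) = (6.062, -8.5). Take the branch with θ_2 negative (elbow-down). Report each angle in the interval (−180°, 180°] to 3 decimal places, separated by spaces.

cos θ_2 = (108.9978−7²−5²)/(2·7·5) = 0.5000; θ_2 = -60.0020° (elbow-down)
β = atan2(-8.5000,6.0620) = -54.5044°; ψ = atan2(-4.3302,9.4998) = -24.5044°
θ_1 = β − ψ = -30.0000°

-30.000 -60.002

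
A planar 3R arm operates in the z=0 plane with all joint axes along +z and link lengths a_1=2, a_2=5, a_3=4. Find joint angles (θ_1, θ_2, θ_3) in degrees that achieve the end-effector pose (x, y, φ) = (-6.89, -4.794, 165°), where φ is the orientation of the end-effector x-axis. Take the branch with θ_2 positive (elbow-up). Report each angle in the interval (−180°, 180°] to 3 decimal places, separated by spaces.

-150.012 45.013 -90.001

wrist centre = target − a_3·(cos φ, sin φ) = (-3.0263, -5.8293)
cos θ_2 = (43.1389−2²−5²)/(2·2·5) = 0.7069; θ_2 = 45.0130° (elbow-up)
β = atan2(-5.8293,-3.0263) = -117.4363°; ψ = atan2(3.5363,5.5347) = 32.5759°
θ_1 = β − ψ = -150.0122°
θ_3 = φ − θ_1 − θ_2 = -90.0007° (wrapped to (-180°,180°])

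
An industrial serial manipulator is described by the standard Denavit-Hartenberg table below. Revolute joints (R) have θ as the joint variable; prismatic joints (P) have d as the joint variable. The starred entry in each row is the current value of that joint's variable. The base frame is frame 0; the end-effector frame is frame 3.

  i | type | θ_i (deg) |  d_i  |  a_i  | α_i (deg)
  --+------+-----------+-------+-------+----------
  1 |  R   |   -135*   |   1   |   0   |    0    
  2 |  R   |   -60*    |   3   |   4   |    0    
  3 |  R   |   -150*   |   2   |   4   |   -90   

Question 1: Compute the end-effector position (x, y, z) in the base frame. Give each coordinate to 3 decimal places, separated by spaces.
-0.000 2.071 6.000

after link 1: o_1 = (0.0000, 0.0000, 1.0000)
after link 2: o_2 = (-3.8637, 1.0353, 4.0000)
after link 3: o_3 = (-0.0000, 2.0706, 6.0000)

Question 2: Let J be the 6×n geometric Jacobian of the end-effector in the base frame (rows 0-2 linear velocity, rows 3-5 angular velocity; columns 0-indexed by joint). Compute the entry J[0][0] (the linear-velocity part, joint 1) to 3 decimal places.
-2.071

axis z_0 = ẑ; lever o_n−o_0 = (-0.0000,2.0706,6.0000)
cross product → J_v[:, 0] = (-2.0706,-0.0000,0.0000)
J_ω[:, 0] = z_0
entry J[0][0] = -2.0706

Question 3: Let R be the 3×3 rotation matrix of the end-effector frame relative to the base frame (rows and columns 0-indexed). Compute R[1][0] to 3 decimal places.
0.259

End-effector x-axis (col 0 of R) = (0.9659,0.2588,0.0000)
R[1][0] = 0.2588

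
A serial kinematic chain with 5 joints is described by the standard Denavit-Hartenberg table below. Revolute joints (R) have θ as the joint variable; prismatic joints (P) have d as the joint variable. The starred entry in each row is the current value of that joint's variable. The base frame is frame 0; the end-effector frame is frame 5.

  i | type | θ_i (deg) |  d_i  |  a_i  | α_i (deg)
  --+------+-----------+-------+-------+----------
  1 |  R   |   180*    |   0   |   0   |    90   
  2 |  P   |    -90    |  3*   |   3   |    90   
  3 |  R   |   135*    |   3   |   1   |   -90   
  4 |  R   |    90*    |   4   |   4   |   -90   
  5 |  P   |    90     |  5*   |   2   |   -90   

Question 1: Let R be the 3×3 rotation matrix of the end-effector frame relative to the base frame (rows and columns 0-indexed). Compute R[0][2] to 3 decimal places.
End-effector z-axis (col 2 of R) = (1.0000,-0.0000,-0.0000)
R[0][2] = 1.0000

1.000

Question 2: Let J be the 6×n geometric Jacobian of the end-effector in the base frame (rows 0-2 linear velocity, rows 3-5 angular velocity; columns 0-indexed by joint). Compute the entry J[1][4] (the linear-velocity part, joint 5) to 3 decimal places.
prismatic axis z_4 = (-0.0000,-0.7071,-0.7071)
J_v[:, 4] = z_4; J_ω[:, 4] = (0,0,0)
entry J[1][4] = -0.7071

-0.707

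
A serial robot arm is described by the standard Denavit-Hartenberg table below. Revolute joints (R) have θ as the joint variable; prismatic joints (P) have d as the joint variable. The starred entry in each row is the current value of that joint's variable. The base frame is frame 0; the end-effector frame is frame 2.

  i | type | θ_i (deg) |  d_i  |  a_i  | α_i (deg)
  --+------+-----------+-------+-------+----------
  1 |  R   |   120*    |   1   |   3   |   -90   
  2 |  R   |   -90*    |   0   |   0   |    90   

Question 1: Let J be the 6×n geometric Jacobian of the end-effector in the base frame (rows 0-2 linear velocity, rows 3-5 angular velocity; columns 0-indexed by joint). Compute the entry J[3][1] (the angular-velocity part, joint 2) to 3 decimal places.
-0.866

axis z_1 = (-0.8660,-0.5000,0.0000); lever o_n−o_1 = (0.0000,0.0000,0.0000)
cross product → J_v[:, 1] = (-0.0000,0.0000,0.0000)
J_ω[:, 1] = z_1
entry J[3][1] = -0.8660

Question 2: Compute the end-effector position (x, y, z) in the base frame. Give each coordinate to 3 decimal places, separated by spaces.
-1.500 2.598 1.000

after link 1: o_1 = (-1.5000, 2.5981, 1.0000)
after link 2: o_2 = (-1.5000, 2.5981, 1.0000)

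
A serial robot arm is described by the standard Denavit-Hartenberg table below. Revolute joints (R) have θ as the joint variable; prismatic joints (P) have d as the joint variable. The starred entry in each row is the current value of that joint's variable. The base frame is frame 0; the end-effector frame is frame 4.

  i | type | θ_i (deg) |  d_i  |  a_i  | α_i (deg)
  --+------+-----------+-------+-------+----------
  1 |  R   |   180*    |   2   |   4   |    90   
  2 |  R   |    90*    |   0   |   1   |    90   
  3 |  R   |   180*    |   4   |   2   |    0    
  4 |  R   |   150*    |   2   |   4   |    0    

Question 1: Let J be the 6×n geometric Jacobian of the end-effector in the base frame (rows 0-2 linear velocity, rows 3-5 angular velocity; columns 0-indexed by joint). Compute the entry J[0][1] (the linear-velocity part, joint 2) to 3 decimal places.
axis z_1 = (0.0000,1.0000,0.0000); lever o_n−o_1 = (-6.0000,-2.0000,2.4641)
cross product → J_v[:, 1] = (2.4641,-0.0000,6.0000)
J_ω[:, 1] = z_1
entry J[0][1] = 2.4641

2.464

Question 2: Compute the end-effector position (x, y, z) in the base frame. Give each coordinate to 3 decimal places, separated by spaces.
after link 1: o_1 = (-4.0000, 0.0000, 2.0000)
after link 2: o_2 = (-4.0000, 0.0000, 3.0000)
after link 3: o_3 = (-8.0000, 0.0000, 1.0000)
after link 4: o_4 = (-10.0000, -2.0000, 4.4641)

-10.000 -2.000 4.464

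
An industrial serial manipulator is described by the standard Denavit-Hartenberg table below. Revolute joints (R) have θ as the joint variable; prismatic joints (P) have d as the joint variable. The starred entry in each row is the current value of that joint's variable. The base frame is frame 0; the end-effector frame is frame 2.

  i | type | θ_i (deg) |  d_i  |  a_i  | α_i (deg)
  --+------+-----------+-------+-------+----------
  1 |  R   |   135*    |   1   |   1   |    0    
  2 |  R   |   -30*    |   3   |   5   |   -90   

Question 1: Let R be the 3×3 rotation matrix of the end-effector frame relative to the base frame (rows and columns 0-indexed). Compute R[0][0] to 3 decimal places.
End-effector x-axis (col 0 of R) = (-0.2588,0.9659,0.0000)
R[0][0] = -0.2588

-0.259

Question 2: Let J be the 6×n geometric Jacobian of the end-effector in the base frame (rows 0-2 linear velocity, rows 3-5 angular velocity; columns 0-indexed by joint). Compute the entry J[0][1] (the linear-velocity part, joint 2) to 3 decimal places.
axis z_1 = (0.0000,0.0000,1.0000); lever o_n−o_1 = (-1.2941,4.8296,3.0000)
cross product → J_v[:, 1] = (-4.8296,-1.2941,0.0000)
J_ω[:, 1] = z_1
entry J[0][1] = -4.8296

-4.830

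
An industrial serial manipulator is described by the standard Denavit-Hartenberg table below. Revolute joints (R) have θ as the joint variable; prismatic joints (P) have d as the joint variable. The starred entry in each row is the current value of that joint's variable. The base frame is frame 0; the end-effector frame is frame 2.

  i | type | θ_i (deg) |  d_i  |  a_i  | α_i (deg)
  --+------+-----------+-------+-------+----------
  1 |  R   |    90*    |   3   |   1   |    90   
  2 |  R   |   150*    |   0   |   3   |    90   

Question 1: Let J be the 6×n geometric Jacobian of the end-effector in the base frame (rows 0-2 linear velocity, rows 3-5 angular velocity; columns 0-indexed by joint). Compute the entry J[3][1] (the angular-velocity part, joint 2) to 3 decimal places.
axis z_1 = (1.0000,-0.0000,0.0000); lever o_n−o_1 = (-0.0000,-2.5981,1.5000)
cross product → J_v[:, 1] = (0.0000,-1.5000,-2.5981)
J_ω[:, 1] = z_1
entry J[3][1] = 1.0000

1.000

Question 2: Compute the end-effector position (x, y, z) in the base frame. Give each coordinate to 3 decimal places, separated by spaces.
-0.000 -1.598 4.500

after link 1: o_1 = (0.0000, 1.0000, 3.0000)
after link 2: o_2 = (-0.0000, -1.5981, 4.5000)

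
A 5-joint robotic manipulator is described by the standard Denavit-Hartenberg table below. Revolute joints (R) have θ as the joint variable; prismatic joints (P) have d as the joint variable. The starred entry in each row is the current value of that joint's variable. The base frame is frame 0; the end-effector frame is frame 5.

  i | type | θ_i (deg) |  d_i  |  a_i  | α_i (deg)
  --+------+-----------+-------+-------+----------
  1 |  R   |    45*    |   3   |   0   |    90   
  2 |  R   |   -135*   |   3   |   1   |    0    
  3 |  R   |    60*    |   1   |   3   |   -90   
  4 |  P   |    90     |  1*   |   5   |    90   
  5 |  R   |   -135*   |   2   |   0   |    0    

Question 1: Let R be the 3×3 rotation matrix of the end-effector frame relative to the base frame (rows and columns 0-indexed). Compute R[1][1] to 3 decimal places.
End-effector y-axis (col 1 of R) = (-0.9830,0.0170,-0.1830)
R[1][1] = 0.0170

0.017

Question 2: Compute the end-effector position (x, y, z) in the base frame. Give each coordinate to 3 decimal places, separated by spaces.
after link 1: o_1 = (0.0000, 0.0000, 3.0000)
after link 2: o_2 = (1.6213, -2.6213, 2.2929)
after link 3: o_3 = (2.8775, -2.7794, -0.6049)
after link 4: o_4 = (0.0249, 1.4392, -0.3461)
after link 5: o_5 = (0.3910, 1.8052, -2.2779)

0.391 1.805 -2.278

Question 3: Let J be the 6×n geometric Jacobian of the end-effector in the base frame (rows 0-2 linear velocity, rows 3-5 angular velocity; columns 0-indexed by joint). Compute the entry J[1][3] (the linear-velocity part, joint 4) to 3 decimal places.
prismatic axis z_3 = (0.6830,0.6830,0.2588)
J_v[:, 3] = z_3; J_ω[:, 3] = (0,0,0)
entry J[1][3] = 0.6830

0.683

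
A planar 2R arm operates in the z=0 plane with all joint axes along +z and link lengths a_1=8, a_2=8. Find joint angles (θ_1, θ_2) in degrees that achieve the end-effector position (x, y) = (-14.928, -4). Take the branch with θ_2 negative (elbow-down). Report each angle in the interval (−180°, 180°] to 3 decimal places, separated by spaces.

cos θ_2 = (238.8452−8²−8²)/(2·8·8) = 0.8660; θ_2 = -30.0054° (elbow-down)
β = atan2(-4.0000,-14.9280) = -164.9998°; ψ = atan2(-4.0007,14.9278) = -15.0027°
θ_1 = β − ψ = -149.9971°

-149.997 -30.005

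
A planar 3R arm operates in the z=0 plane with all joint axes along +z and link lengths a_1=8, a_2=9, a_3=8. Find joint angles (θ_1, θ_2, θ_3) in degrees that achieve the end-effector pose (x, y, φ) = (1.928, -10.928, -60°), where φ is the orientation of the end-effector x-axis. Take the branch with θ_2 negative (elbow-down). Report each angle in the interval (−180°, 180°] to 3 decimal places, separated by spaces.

-30.003 -150.001 120.004

wrist centre = target − a_3·(cos φ, sin φ) = (-2.0720, -3.9998)
cos θ_2 = (20.2916−8²−9²)/(2·8·9) = -0.8660; θ_2 = -150.0006° (elbow-down)
β = atan2(-3.9998,-2.0720) = -117.3853°; ψ = atan2(-4.4999,0.2057) = -87.3824°
θ_1 = β − ψ = -30.0029°
θ_3 = φ − θ_1 − θ_2 = 120.0035° (wrapped to (-180°,180°])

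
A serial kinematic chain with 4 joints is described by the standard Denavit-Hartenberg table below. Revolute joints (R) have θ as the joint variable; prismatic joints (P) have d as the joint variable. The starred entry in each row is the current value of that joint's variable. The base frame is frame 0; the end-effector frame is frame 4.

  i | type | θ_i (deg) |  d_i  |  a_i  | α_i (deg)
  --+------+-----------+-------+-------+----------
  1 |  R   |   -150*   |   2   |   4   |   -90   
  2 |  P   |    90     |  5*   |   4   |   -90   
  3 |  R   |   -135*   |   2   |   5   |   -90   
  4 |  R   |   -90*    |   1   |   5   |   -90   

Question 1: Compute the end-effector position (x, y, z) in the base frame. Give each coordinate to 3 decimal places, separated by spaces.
after link 1: o_1 = (-3.4641, -2.0000, 2.0000)
after link 2: o_2 = (-0.9641, -6.3301, -2.0000)
after link 3: o_3 = (2.5357, -8.3920, 1.5355)
after link 4: o_4 = (7.2194, -6.5044, 0.8284)

7.219 -6.504 0.828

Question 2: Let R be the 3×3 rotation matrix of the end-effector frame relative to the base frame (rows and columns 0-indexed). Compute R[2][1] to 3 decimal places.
End-effector y-axis (col 1 of R) = (-0.3536,0.6124,0.7071)
R[2][1] = 0.7071

0.707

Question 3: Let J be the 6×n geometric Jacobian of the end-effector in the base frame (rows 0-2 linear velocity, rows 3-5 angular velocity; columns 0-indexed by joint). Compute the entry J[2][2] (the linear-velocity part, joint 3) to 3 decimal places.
-4.243

axis z_2 = (0.8660,0.5000,-0.0000); lever o_n−o_2 = (8.1835,-0.1742,2.8284)
cross product → J_v[:, 2] = (1.4142,-2.4495,-4.2426)
J_ω[:, 2] = z_2
entry J[2][2] = -4.2426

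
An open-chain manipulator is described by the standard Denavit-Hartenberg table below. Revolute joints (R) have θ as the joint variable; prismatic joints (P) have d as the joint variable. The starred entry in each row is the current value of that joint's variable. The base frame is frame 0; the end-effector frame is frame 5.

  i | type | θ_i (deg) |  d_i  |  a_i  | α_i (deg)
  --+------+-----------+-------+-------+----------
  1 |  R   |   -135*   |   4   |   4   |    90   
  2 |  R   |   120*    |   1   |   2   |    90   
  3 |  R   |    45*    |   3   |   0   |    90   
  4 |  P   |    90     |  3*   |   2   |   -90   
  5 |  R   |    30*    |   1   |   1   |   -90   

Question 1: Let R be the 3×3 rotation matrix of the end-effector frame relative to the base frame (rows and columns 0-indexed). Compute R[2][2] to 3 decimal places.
End-effector z-axis (col 2 of R) = (-0.3433,0.5227,-0.7803)
R[2][2] = -0.7803

-0.780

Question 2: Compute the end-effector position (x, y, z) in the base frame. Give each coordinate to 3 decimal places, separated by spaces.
after link 1: o_1 = (-2.8284, -2.8284, 4.0000)
after link 2: o_2 = (-2.8284, -1.4142, 5.7321)
after link 3: o_3 = (-4.6655, -3.2513, 7.2321)
after link 4: o_4 = (-3.6403, -5.2261, 10.0692)
after link 5: o_5 = (-4.2956, -6.3814, 9.5836)

-4.296 -6.381 9.584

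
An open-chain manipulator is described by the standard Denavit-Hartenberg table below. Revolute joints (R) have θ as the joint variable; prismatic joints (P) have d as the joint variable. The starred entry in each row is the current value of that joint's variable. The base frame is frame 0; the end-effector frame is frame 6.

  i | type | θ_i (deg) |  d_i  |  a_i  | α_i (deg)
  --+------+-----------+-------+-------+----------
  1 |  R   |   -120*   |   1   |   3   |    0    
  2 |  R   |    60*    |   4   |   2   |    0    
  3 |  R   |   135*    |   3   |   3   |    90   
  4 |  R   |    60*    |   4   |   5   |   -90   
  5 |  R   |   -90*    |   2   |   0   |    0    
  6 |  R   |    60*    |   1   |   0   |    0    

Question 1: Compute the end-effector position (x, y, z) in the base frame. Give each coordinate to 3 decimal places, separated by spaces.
after link 1: o_1 = (-1.5000, -2.5981, 1.0000)
after link 2: o_2 = (-0.5000, -4.3301, 5.0000)
after link 3: o_3 = (0.2765, -1.4323, 8.0000)
after link 4: o_4 = (4.7872, -0.0528, 12.3301)
after link 5: o_5 = (4.3389, -1.7258, 13.3301)
after link 6: o_6 = (4.1148, -2.5624, 13.8301)

4.115 -2.562 13.830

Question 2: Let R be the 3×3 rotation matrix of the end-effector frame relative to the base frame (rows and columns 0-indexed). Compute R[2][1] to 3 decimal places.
0.433

End-effector y-axis (col 1 of R) = (-0.7718,0.4656,0.4330)
R[2][1] = 0.4330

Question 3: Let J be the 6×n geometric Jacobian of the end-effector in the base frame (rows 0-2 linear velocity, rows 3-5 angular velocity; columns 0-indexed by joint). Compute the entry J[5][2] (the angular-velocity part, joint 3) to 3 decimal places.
axis z_2 = (0.0000,0.0000,1.0000); lever o_n−o_2 = (4.6148,1.7678,8.8301)
cross product → J_v[:, 2] = (-1.7678,4.6148,0.0000)
J_ω[:, 2] = z_2
entry J[5][2] = 1.0000

1.000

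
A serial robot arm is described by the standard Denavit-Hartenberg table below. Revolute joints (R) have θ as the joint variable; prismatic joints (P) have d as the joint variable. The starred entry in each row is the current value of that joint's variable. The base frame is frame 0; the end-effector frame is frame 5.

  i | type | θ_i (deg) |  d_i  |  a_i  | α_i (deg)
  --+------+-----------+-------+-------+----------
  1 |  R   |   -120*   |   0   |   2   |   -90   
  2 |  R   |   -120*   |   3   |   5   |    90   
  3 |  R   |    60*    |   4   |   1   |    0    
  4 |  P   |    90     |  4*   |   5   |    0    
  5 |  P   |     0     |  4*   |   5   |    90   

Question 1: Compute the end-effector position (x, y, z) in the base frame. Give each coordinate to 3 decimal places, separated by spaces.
11.084 1.467 -8.737

after link 1: o_1 = (-1.0000, -1.7321, 0.0000)
after link 2: o_2 = (2.8481, -1.0670, 4.3301)
after link 3: o_3 = (5.4551, 1.7165, 2.7631)
after link 4: o_4 = (8.2697, 1.5915, -2.9869)
after link 5: o_5 = (11.0843, 1.4665, -8.7369)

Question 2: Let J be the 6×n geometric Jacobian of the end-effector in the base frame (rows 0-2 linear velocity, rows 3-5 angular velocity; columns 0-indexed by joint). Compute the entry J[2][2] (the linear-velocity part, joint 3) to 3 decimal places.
axis z_2 = (0.4330,0.7500,-0.5000); lever o_n−o_2 = (8.2362,2.5335,-13.0670)
cross product → J_v[:, 2] = (-8.5335,1.5401,-5.0801)
J_ω[:, 2] = z_2
entry J[2][2] = -5.0801

-5.080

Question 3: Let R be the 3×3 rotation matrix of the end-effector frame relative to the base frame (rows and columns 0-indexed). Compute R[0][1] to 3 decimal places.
End-effector y-axis (col 1 of R) = (0.4330,0.7500,-0.5000)
R[0][1] = 0.4330

0.433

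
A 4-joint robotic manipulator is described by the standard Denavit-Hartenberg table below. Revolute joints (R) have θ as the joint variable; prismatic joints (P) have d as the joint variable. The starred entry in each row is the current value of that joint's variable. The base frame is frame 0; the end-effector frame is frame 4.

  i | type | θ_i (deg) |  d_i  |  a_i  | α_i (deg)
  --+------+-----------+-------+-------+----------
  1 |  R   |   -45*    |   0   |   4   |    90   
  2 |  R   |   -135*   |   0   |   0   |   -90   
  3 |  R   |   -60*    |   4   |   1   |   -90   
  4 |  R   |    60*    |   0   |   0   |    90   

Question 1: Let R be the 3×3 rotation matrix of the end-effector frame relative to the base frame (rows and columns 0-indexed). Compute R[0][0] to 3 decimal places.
End-effector x-axis (col 0 of R) = (-0.8642,0.2518,0.4356)
R[0][0] = -0.8642

-0.864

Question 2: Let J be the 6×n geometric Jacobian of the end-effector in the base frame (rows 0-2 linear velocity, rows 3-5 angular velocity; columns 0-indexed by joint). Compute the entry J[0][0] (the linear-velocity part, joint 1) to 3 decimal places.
5.191

axis z_0 = ẑ; lever o_n−o_0 = (3.9661,-5.1908,-3.1820)
cross product → J_v[:, 0] = (5.1908,3.9661,-0.0000)
J_ω[:, 0] = z_0
entry J[0][0] = 5.1908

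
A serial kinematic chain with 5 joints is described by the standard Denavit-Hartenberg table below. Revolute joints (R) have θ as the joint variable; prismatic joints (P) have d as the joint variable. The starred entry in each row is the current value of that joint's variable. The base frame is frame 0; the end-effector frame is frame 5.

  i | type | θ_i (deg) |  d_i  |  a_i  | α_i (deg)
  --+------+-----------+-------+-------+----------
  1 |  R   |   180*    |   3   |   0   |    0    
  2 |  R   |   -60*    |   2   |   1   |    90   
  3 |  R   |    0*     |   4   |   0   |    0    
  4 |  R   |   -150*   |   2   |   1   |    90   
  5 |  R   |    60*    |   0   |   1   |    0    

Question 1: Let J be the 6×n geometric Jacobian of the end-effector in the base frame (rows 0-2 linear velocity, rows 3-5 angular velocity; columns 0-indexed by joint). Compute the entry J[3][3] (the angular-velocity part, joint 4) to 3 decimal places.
axis z_3 = (0.8660,0.5000,0.0000); lever o_n−o_3 = (3.1316,0.3080,-0.7500)
cross product → J_v[:, 3] = (-0.3750,0.6495,-1.2990)
J_ω[:, 3] = z_3
entry J[3][3] = 0.8660

0.866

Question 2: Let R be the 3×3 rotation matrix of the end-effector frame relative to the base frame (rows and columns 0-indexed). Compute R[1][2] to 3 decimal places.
-0.433

End-effector z-axis (col 2 of R) = (0.2500,-0.4330,0.8660)
R[1][2] = -0.4330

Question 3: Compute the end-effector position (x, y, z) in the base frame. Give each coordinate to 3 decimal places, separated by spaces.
6.096 3.174 4.250

after link 1: o_1 = (0.0000, 0.0000, 3.0000)
after link 2: o_2 = (-0.5000, 0.8660, 5.0000)
after link 3: o_3 = (2.9641, 2.8660, 5.0000)
after link 4: o_4 = (5.1292, 3.1160, 4.5000)
after link 5: o_5 = (6.0957, 3.1740, 4.2500)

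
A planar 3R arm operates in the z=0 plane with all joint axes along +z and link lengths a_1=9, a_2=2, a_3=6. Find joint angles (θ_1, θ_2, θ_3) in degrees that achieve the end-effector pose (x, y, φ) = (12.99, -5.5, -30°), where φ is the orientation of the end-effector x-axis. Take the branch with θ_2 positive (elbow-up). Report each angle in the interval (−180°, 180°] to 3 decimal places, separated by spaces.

wrist centre = target − a_3·(cos φ, sin φ) = (7.7938, -2.5000)
cos θ_2 = (66.9941−9²−2²)/(2·9·2) = -0.5002; θ_2 = 120.0109° (elbow-up)
β = atan2(-2.5000,7.7938) = -17.7845°; ψ = atan2(1.7319,7.9997) = 12.2155°
θ_1 = β − ψ = -30.0000°
θ_3 = φ − θ_1 − θ_2 = -120.0109° (wrapped to (-180°,180°])

-30.000 120.011 -120.011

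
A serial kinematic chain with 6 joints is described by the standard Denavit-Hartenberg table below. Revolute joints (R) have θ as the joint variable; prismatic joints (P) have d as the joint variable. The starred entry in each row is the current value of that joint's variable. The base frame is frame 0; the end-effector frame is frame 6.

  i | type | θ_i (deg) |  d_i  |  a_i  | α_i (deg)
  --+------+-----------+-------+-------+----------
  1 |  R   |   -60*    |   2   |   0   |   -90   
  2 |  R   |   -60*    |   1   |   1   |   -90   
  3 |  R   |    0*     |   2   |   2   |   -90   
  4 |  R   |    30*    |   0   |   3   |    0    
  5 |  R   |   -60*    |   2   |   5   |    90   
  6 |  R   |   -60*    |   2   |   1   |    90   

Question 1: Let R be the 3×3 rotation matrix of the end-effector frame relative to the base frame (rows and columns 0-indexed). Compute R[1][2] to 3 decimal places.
0.900

End-effector z-axis (col 2 of R) = (0.0580,0.8995,-0.4330)
R[1][2] = 0.8995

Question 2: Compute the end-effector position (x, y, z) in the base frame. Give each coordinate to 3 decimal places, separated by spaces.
4.382 -7.857 7.616

after link 1: o_1 = (0.0000, 0.0000, 2.0000)
after link 2: o_2 = (1.1160, 0.0670, 2.8660)
after link 3: o_3 = (2.4821, -2.2990, 3.5981)
after link 4: o_4 = (2.4821, -2.2990, 6.5981)
after link 5: o_5 = (2.9151, -7.0490, 9.0981)
after link 6: o_6 = (4.3816, -7.8571, 7.6160)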